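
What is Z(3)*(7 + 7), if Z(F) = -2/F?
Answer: -28/3 ≈ -9.3333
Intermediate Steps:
Z(3)*(7 + 7) = (-2/3)*(7 + 7) = -2*1/3*14 = -2/3*14 = -28/3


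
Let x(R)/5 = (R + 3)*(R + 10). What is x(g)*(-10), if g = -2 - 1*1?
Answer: 0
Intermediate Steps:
g = -3 (g = -2 - 1 = -3)
x(R) = 5*(3 + R)*(10 + R) (x(R) = 5*((R + 3)*(R + 10)) = 5*((3 + R)*(10 + R)) = 5*(3 + R)*(10 + R))
x(g)*(-10) = (150 + 5*(-3)² + 65*(-3))*(-10) = (150 + 5*9 - 195)*(-10) = (150 + 45 - 195)*(-10) = 0*(-10) = 0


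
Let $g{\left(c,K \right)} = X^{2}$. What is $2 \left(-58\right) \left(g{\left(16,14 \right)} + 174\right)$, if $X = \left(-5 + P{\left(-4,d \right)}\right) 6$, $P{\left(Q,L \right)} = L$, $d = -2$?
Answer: $-224808$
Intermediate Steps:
$X = -42$ ($X = \left(-5 - 2\right) 6 = \left(-7\right) 6 = -42$)
$g{\left(c,K \right)} = 1764$ ($g{\left(c,K \right)} = \left(-42\right)^{2} = 1764$)
$2 \left(-58\right) \left(g{\left(16,14 \right)} + 174\right) = 2 \left(-58\right) \left(1764 + 174\right) = \left(-116\right) 1938 = -224808$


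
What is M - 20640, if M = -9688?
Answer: -30328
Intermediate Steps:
M - 20640 = -9688 - 20640 = -30328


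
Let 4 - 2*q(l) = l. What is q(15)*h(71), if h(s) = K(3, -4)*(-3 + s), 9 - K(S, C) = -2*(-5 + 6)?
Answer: -4114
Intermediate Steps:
q(l) = 2 - l/2
K(S, C) = 11 (K(S, C) = 9 - (-2)*(-5 + 6) = 9 - (-2) = 9 - 1*(-2) = 9 + 2 = 11)
h(s) = -33 + 11*s (h(s) = 11*(-3 + s) = -33 + 11*s)
q(15)*h(71) = (2 - 1/2*15)*(-33 + 11*71) = (2 - 15/2)*(-33 + 781) = -11/2*748 = -4114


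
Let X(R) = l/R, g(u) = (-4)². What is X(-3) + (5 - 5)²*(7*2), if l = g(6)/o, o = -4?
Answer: 4/3 ≈ 1.3333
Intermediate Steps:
g(u) = 16
l = -4 (l = 16/(-4) = 16*(-¼) = -4)
X(R) = -4/R
X(-3) + (5 - 5)²*(7*2) = -4/(-3) + (5 - 5)²*(7*2) = -4*(-⅓) + 0²*14 = 4/3 + 0*14 = 4/3 + 0 = 4/3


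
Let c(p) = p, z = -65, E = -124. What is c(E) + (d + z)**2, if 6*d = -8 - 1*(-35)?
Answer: 14145/4 ≈ 3536.3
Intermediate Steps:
d = 9/2 (d = (-8 - 1*(-35))/6 = (-8 + 35)/6 = (1/6)*27 = 9/2 ≈ 4.5000)
c(E) + (d + z)**2 = -124 + (9/2 - 65)**2 = -124 + (-121/2)**2 = -124 + 14641/4 = 14145/4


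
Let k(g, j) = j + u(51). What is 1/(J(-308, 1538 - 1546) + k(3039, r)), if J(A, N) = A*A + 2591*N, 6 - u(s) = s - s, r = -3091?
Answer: 1/71051 ≈ 1.4074e-5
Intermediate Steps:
u(s) = 6 (u(s) = 6 - (s - s) = 6 - 1*0 = 6 + 0 = 6)
k(g, j) = 6 + j (k(g, j) = j + 6 = 6 + j)
J(A, N) = A² + 2591*N
1/(J(-308, 1538 - 1546) + k(3039, r)) = 1/(((-308)² + 2591*(1538 - 1546)) + (6 - 3091)) = 1/((94864 + 2591*(-8)) - 3085) = 1/((94864 - 20728) - 3085) = 1/(74136 - 3085) = 1/71051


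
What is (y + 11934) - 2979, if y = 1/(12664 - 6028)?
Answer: 59425381/6636 ≈ 8955.0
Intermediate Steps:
y = 1/6636 ≈ 0.00015069
(y + 11934) - 2979 = (1/6636 + 11934) - 2979 = 79194025/6636 - 2979 = 59425381/6636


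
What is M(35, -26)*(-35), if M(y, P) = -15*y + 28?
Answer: 17395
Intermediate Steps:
M(y, P) = 28 - 15*y
M(35, -26)*(-35) = (28 - 15*35)*(-35) = (28 - 525)*(-35) = -497*(-35) = 17395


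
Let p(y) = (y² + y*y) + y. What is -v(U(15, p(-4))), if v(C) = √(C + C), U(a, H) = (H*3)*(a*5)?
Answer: -30*√14 ≈ -112.25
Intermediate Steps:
p(y) = y + 2*y² (p(y) = (y² + y²) + y = 2*y² + y = y + 2*y²)
U(a, H) = 15*H*a (U(a, H) = (3*H)*(5*a) = 15*H*a)
v(C) = √2*√C (v(C) = √(2*C) = √2*√C)
-v(U(15, p(-4))) = -√2*√(15*(-4*(1 + 2*(-4)))*15) = -√2*√(15*(-4*(1 - 8))*15) = -√2*√(15*(-4*(-7))*15) = -√2*√(15*28*15) = -√2*√6300 = -√2*30*√7 = -30*√14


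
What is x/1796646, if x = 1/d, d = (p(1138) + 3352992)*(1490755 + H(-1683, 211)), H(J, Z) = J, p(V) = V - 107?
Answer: 1/8973135969636055776 ≈ 1.1144e-19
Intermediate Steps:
p(V) = -107 + V
d = 4994381736656 (d = ((-107 + 1138) + 3352992)*(1490755 - 1683) = (1031 + 3352992)*1489072 = 3354023*1489072 = 4994381736656)
x = 1/4994381736656 ≈ 2.0023e-13
x/1796646 = (1/4994381736656)/1796646 = (1/4994381736656)*(1/1796646) = 1/8973135969636055776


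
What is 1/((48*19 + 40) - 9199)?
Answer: -1/8247 ≈ -0.00012126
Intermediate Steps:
1/((48*19 + 40) - 9199) = 1/((912 + 40) - 9199) = 1/(952 - 9199) = 1/(-8247) = -1/8247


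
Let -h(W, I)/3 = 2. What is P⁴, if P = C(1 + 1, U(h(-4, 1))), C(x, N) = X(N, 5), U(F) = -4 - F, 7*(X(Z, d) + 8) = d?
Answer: 6765201/2401 ≈ 2817.7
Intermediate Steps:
X(Z, d) = -8 + d/7
h(W, I) = -6 (h(W, I) = -3*2 = -6)
C(x, N) = -51/7 (C(x, N) = -8 + (⅐)*5 = -8 + 5/7 = -51/7)
P = -51/7 ≈ -7.2857
P⁴ = (-51/7)⁴ = 6765201/2401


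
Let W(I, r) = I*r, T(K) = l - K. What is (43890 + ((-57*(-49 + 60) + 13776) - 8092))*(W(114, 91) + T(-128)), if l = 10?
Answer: 514530864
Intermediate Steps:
T(K) = 10 - K
(43890 + ((-57*(-49 + 60) + 13776) - 8092))*(W(114, 91) + T(-128)) = (43890 + ((-57*(-49 + 60) + 13776) - 8092))*(114*91 + (10 - 1*(-128))) = (43890 + ((-57*11 + 13776) - 8092))*(10374 + (10 + 128)) = (43890 + ((-627 + 13776) - 8092))*(10374 + 138) = (43890 + (13149 - 8092))*10512 = (43890 + 5057)*10512 = 48947*10512 = 514530864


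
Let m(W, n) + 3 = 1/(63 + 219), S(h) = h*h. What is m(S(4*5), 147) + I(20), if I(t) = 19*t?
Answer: 106315/282 ≈ 377.00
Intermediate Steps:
S(h) = h²
m(W, n) = -845/282 (m(W, n) = -3 + 1/(63 + 219) = -3 + 1/282 = -845/282)
m(S(4*5), 147) + I(20) = -845/282 + 19*20 = -845/282 + 380 = 106315/282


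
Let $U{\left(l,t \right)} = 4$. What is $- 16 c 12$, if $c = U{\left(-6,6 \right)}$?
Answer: $-768$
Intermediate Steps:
$c = 4$
$- 16 c 12 = \left(-16\right) 4 \cdot 12 = \left(-64\right) 12 = -768$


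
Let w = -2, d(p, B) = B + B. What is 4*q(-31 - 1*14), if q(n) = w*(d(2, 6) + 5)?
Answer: -136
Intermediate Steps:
d(p, B) = 2*B
q(n) = -34 (q(n) = -2*(2*6 + 5) = -2*(12 + 5) = -2*17 = -34)
4*q(-31 - 1*14) = 4*(-34) = -136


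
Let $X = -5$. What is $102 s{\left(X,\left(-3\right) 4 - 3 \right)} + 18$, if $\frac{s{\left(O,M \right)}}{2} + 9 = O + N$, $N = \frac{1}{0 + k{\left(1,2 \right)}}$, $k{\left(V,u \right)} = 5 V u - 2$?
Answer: $- \frac{5625}{2} \approx -2812.5$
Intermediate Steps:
$k{\left(V,u \right)} = -2 + 5 V u$ ($k{\left(V,u \right)} = 5 V u - 2 = -2 + 5 V u$)
$N = \frac{1}{8}$ ($N = \frac{1}{0 - \left(2 - 10\right)} = \frac{1}{0 + \left(-2 + 10\right)} = \frac{1}{0 + 8} = \frac{1}{8} \approx 0.125$)
$s{\left(O,M \right)} = - \frac{71}{4} + 2 O$ ($s{\left(O,M \right)} = -18 + 2 \left(O + \frac{1}{8}\right) = -18 + 2 \left(\frac{1}{8} + O\right) = -18 + \left(\frac{1}{4} + 2 O\right) = - \frac{71}{4} + 2 O$)
$102 s{\left(X,\left(-3\right) 4 - 3 \right)} + 18 = 102 \left(- \frac{71}{4} + 2 \left(-5\right)\right) + 18 = 102 \left(- \frac{71}{4} - 10\right) + 18 = 102 \left(- \frac{111}{4}\right) + 18 = - \frac{5661}{2} + 18 = - \frac{5625}{2}$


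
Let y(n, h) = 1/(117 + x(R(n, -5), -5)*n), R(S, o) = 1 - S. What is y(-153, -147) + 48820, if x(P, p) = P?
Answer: 1144584899/23445 ≈ 48820.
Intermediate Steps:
y(n, h) = 1/(117 + n*(1 - n)) (y(n, h) = 1/(117 + (1 - n)*n) = 1/(117 + n*(1 - n)))
y(-153, -147) + 48820 = -1/(-117 - 153*(-1 - 153)) + 48820 = -1/(-117 - 153*(-154)) + 48820 = -1/(-117 + 23562) + 48820 = -1/23445 + 48820 = 1144584899/23445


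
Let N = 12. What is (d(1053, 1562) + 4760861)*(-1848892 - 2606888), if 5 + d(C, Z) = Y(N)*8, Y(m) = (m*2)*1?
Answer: -21214182457440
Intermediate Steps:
Y(m) = 2*m (Y(m) = (2*m)*1 = 2*m)
d(C, Z) = 187 (d(C, Z) = -5 + (2*12)*8 = -5 + 24*8 = -5 + 192 = 187)
(d(1053, 1562) + 4760861)*(-1848892 - 2606888) = (187 + 4760861)*(-1848892 - 2606888) = 4761048*(-4455780) = -21214182457440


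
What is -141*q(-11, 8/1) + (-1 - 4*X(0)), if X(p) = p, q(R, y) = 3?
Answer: -424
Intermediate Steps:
-141*q(-11, 8/1) + (-1 - 4*X(0)) = -141*3 + (-1 - 4*0) = -423 + (-1 + 0) = -423 - 1 = -424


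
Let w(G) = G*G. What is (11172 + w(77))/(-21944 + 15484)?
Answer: -17101/6460 ≈ -2.6472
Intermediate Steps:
w(G) = G**2
(11172 + w(77))/(-21944 + 15484) = (11172 + 77**2)/(-21944 + 15484) = (11172 + 5929)/(-6460) = 17101*(-1/6460) = -17101/6460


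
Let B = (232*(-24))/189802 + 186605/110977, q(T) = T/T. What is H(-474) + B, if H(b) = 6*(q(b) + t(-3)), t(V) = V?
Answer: -108981898187/10531828277 ≈ -10.348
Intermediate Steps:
q(T) = 1
B = 17400041137/10531828277 (B = -5568*1/189802 + 186605*(1/110977) = -2784/94901 + 186605/110977 = 17400041137/10531828277 ≈ 1.6521)
H(b) = -12 (H(b) = 6*(1 - 3) = 6*(-2) = -12)
H(-474) + B = -12 + 17400041137/10531828277 = -108981898187/10531828277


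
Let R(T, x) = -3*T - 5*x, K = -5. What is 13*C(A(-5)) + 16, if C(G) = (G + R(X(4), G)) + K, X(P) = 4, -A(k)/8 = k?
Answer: -2285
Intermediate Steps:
A(k) = -8*k
R(T, x) = -5*x - 3*T
C(G) = -17 - 4*G (C(G) = (G + (-5*G - 3*4)) - 5 = (G + (-5*G - 12)) - 5 = (G + (-12 - 5*G)) - 5 = (-12 - 4*G) - 5 = -17 - 4*G)
13*C(A(-5)) + 16 = 13*(-17 - (-32)*(-5)) + 16 = 13*(-17 - 4*40) + 16 = 13*(-17 - 160) + 16 = 13*(-177) + 16 = -2301 + 16 = -2285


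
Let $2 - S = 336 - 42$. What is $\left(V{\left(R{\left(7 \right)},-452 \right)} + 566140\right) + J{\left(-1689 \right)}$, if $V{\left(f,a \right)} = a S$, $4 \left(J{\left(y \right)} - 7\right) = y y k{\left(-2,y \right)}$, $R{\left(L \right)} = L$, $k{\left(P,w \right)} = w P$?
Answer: $\frac{4819642031}{2} \approx 2.4098 \cdot 10^{9}$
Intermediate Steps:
$S = -292$ ($S = 2 - \left(336 - 42\right) = 2 - 294 = -292$)
$k{\left(P,w \right)} = P w$
$J{\left(y \right)} = 7 - \frac{y^{3}}{2}$ ($J{\left(y \right)} = 7 + \frac{y y \left(- 2 y\right)}{4} = 7 + \frac{y^{2} \left(- 2 y\right)}{4} = 7 + \frac{\left(-2\right) y^{3}}{4} = 7 - \frac{y^{3}}{2}$)
$V{\left(f,a \right)} = - 292 a$ ($V{\left(f,a \right)} = a \left(-292\right) = - 292 a$)
$\left(V{\left(R{\left(7 \right)},-452 \right)} + 566140\right) + J{\left(-1689 \right)} = \left(\left(-292\right) \left(-452\right) + 566140\right) - \left(-7 + \frac{\left(-1689\right)^{3}}{2}\right) = \left(131984 + 566140\right) + \left(7 - - \frac{4818245769}{2}\right) = 698124 + \left(7 + \frac{4818245769}{2}\right) = 698124 + \frac{4818245783}{2} = \frac{4819642031}{2}$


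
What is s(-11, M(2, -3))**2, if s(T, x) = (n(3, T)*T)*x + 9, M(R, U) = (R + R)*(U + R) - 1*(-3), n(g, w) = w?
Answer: 12544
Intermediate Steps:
M(R, U) = 3 + 2*R*(R + U) (M(R, U) = (2*R)*(R + U) + 3 = 2*R*(R + U) + 3 = 3 + 2*R*(R + U))
s(T, x) = 9 + x*T**2 (s(T, x) = (T*T)*x + 9 = T**2*x + 9 = x*T**2 + 9 = 9 + x*T**2)
s(-11, M(2, -3))**2 = (9 + (3 + 2*2**2 + 2*2*(-3))*(-11)**2)**2 = (9 + (3 + 2*4 - 12)*121)**2 = (9 + (3 + 8 - 12)*121)**2 = (9 - 1*121)**2 = (9 - 121)**2 = (-112)**2 = 12544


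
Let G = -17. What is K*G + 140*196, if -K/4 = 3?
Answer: 27644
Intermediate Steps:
K = -12 (K = -4*3 = -12)
K*G + 140*196 = -12*(-17) + 140*196 = 204 + 27440 = 27644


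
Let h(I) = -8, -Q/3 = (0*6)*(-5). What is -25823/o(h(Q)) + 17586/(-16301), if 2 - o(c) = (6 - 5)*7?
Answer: 420852793/81505 ≈ 5163.5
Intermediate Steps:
Q = 0 (Q = -3*0*6*(-5) = -0*(-5) = -3*0 = 0)
o(c) = -5 (o(c) = 2 - (6 - 5)*7 = 2 - 7 = -5)
-25823/o(h(Q)) + 17586/(-16301) = -25823/(-5) + 17586/(-16301) = -25823*(-⅕) + 17586*(-1/16301) = 25823/5 - 17586/16301 = 420852793/81505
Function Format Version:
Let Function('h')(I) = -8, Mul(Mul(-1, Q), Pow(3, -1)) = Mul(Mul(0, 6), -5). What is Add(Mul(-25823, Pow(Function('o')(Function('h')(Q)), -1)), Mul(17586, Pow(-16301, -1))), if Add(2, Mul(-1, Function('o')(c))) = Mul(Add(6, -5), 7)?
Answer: Rational(420852793, 81505) ≈ 5163.5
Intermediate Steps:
Q = 0 (Q = Mul(-3, Mul(Mul(0, 6), -5)) = Mul(-3, Mul(0, -5)) = Mul(-3, 0) = 0)
Function('o')(c) = -5 (Function('o')(c) = Add(2, Mul(-1, Mul(Add(6, -5), 7))) = Add(2, Mul(-1, Mul(1, 7))) = Add(2, Mul(-1, 7)) = Add(2, -7) = -5)
Add(Mul(-25823, Pow(Function('o')(Function('h')(Q)), -1)), Mul(17586, Pow(-16301, -1))) = Add(Mul(-25823, Pow(-5, -1)), Mul(17586, Pow(-16301, -1))) = Add(Mul(-25823, Rational(-1, 5)), Mul(17586, Rational(-1, 16301))) = Add(Rational(25823, 5), Rational(-17586, 16301)) = Rational(420852793, 81505)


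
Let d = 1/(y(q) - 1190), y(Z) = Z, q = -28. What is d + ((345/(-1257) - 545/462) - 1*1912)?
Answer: -1790280103/935627 ≈ -1913.5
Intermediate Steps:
d = -1/1218 (d = 1/(-28 - 1190) = 1/(-1218) = -1/1218 ≈ -0.00082102)
d + ((345/(-1257) - 545/462) - 1*1912) = -1/1218 + ((345/(-1257) - 545/462) - 1*1912) = -1/1218 + ((345*(-1/1257) - 545*1/462) - 1912) = -1/1218 + ((-115/419 - 545/462) - 1912) = -1/1218 + (-281485/193578 - 1912) = -1/1218 - 370402621/193578 = -1790280103/935627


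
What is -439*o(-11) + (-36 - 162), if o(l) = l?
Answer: 4631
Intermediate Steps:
-439*o(-11) + (-36 - 162) = -439*(-11) + (-36 - 162) = 4829 - 198 = 4631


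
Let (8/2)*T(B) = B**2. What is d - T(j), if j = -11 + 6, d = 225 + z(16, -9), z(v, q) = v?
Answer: 939/4 ≈ 234.75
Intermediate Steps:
d = 241 (d = 225 + 16 = 241)
j = -5
T(B) = B**2/4
d - T(j) = 241 - (-5)**2/4 = 241 - 25/4 = 939/4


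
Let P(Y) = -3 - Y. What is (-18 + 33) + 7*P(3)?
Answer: -27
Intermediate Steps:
(-18 + 33) + 7*P(3) = (-18 + 33) + 7*(-3 - 1*3) = 15 + 7*(-3 - 3) = 15 + 7*(-6) = 15 - 42 = -27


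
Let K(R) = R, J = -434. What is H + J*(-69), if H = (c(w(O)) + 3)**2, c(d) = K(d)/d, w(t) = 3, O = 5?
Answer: 29962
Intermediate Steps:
c(d) = 1 (c(d) = d/d = 1)
H = 16 (H = (1 + 3)**2 = 4**2 = 16)
H + J*(-69) = 16 - 434*(-69) = 16 + 29946 = 29962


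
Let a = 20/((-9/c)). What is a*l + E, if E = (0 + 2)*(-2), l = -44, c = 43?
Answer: 37804/9 ≈ 4200.4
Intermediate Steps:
E = -4 (E = 2*(-2) = -4)
a = -860/9 (a = 20/((-9/43)) = 20/((-9*1/43)) = 20/(-9/43) = 20*(-43/9) = -860/9 ≈ -95.556)
a*l + E = -860/9*(-44) - 4 = 37840/9 - 4 = 37804/9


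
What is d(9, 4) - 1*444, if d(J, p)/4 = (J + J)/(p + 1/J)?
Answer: -15780/37 ≈ -426.49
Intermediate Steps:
d(J, p) = 8*J/(p + 1/J) (d(J, p) = 4*((J + J)/(p + 1/J)) = 4*((2*J)/(p + 1/J)) = 4*(2*J/(p + 1/J)) = 8*J/(p + 1/J))
d(9, 4) - 1*444 = 8*9²/(1 + 9*4) - 1*444 = 8*81/(1 + 36) - 444 = 8*81/37 - 444 = 8*81*(1/37) - 444 = 648/37 - 444 = -15780/37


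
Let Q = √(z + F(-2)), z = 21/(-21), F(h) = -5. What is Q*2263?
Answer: 2263*I*√6 ≈ 5543.2*I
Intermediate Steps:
z = -1 (z = 21*(-1/21) = -1)
Q = I*√6 (Q = √(-1 - 5) = √(-6) = I*√6 ≈ 2.4495*I)
Q*2263 = (I*√6)*2263 = 2263*I*√6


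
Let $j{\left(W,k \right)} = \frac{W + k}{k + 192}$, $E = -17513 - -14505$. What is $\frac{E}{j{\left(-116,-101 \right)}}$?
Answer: $\frac{39104}{31} \approx 1261.4$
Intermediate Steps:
$E = -3008$ ($E = -17513 + 14505 = -3008$)
$j{\left(W,k \right)} = \frac{W + k}{192 + k}$
$\frac{E}{j{\left(-116,-101 \right)}} = - \frac{3008}{\frac{1}{192 - 101} \left(-116 - 101\right)} = - \frac{3008}{\frac{1}{91} \left(-217\right)} = - \frac{3008}{- \frac{31}{13}} = \left(-3008\right) \left(- \frac{13}{31}\right) = \frac{39104}{31}$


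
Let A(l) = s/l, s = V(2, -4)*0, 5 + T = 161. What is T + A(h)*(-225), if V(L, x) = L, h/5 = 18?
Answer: 156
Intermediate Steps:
h = 90 (h = 5*18 = 90)
T = 156 (T = -5 + 161 = 156)
s = 0 (s = 2*0 = 0)
A(l) = 0 (A(l) = 0/l = 0)
T + A(h)*(-225) = 156 + 0*(-225) = 156 + 0 = 156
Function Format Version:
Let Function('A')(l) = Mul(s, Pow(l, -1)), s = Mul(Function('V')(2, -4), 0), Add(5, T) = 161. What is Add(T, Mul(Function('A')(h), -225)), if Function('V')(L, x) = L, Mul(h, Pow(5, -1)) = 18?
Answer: 156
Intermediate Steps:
h = 90 (h = Mul(5, 18) = 90)
T = 156 (T = Add(-5, 161) = 156)
s = 0 (s = Mul(2, 0) = 0)
Function('A')(l) = 0 (Function('A')(l) = Mul(0, Pow(l, -1)) = 0)
Add(T, Mul(Function('A')(h), -225)) = Add(156, Mul(0, -225)) = Add(156, 0) = 156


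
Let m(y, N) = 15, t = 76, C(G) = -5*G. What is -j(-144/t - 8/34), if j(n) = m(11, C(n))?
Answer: -15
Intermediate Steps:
j(n) = 15
-j(-144/t - 8/34) = -1*15 = -15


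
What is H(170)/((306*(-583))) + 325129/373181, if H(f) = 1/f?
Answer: 9860401394959/11317706486460 ≈ 0.87124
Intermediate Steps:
H(170)/((306*(-583))) + 325129/373181 = 1/(170*((306*(-583)))) + 325129/373181 = (1/170)/(-178398) + 325129*(1/373181) = (1/170)*(-1/178398) + 325129/373181 = -1/30327660 + 325129/373181 = 9860401394959/11317706486460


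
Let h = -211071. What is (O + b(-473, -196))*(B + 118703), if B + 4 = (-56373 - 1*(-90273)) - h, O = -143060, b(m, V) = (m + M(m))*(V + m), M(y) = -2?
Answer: 63538604050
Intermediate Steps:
b(m, V) = (-2 + m)*(V + m) (b(m, V) = (m - 2)*(V + m) = (-2 + m)*(V + m))
B = 244967 (B = -4 + ((-56373 - 1*(-90273)) - 1*(-211071)) = -4 + ((-56373 + 90273) + 211071) = -4 + (33900 + 211071) = -4 + 244971 = 244967)
(O + b(-473, -196))*(B + 118703) = (-143060 + ((-473)² - 2*(-196) - 2*(-473) - 196*(-473)))*(244967 + 118703) = (-143060 + (223729 + 392 + 946 + 92708))*363670 = (-143060 + 317775)*363670 = 174715*363670 = 63538604050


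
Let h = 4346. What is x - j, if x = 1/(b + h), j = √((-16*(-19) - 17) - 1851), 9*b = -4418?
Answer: 9/34696 - 2*I*√391 ≈ 0.0002594 - 39.547*I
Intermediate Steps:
b = -4418/9 (b = (⅑)*(-4418) = -4418/9 ≈ -490.89)
j = 2*I*√391 (j = √((304 - 17) - 1851) = √(287 - 1851) = √(-1564) = 2*I*√391 ≈ 39.547*I)
x = 9/34696 (x = 1/(-4418/9 + 4346) = 1/(34696/9) = 9/34696 ≈ 0.00025940)
x - j = 9/34696 - 2*I*√391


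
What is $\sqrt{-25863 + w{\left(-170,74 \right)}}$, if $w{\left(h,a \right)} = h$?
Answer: $i \sqrt{26033} \approx 161.35 i$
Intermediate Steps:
$\sqrt{-25863 + w{\left(-170,74 \right)}} = \sqrt{-25863 - 170} = \sqrt{-26033} = i \sqrt{26033}$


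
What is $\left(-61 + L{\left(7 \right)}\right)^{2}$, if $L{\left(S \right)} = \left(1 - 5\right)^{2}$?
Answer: $2025$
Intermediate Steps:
$L{\left(S \right)} = 16$ ($L{\left(S \right)} = \left(-4\right)^{2} = 16$)
$\left(-61 + L{\left(7 \right)}\right)^{2} = \left(-61 + 16\right)^{2} = \left(-45\right)^{2} = 2025$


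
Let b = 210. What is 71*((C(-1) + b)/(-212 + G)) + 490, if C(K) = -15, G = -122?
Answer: 149815/334 ≈ 448.55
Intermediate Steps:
71*((C(-1) + b)/(-212 + G)) + 490 = 71*((-15 + 210)/(-212 - 122)) + 490 = 71*(195/(-334)) + 490 = 71*(195*(-1/334)) + 490 = 71*(-195/334) + 490 = -13845/334 + 490 = 149815/334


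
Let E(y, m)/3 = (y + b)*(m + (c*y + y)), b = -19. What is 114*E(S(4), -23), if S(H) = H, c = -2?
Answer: 138510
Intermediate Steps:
E(y, m) = 3*(-19 + y)*(m - y) (E(y, m) = 3*((y - 19)*(m + (-2*y + y))) = 3*((-19 + y)*(m - y)) = 3*(-19 + y)*(m - y))
114*E(S(4), -23) = 114*(-57*(-23) - 3*4² + 57*4 + 3*(-23)*4) = 114*(1311 - 3*16 + 228 - 276) = 114*(1311 - 48 + 228 - 276) = 114*1215 = 138510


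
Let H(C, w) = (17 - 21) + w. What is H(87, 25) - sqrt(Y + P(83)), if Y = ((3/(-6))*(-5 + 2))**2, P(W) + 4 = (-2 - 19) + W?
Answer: 21 - sqrt(241)/2 ≈ 13.238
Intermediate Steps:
H(C, w) = -4 + w
P(W) = -25 + W (P(W) = -4 + ((-2 - 19) + W) = -4 + (-21 + W) = -25 + W)
Y = 9/4 (Y = ((3*(-1/6))*(-3))**2 = (-1/2*(-3))**2 = (3/2)**2 = 9/4 ≈ 2.2500)
H(87, 25) - sqrt(Y + P(83)) = (-4 + 25) - sqrt(9/4 + (-25 + 83)) = 21 - sqrt(9/4 + 58) = 21 - sqrt(241/4) = 21 - sqrt(241)/2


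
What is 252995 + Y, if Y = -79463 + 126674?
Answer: 300206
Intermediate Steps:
Y = 47211
252995 + Y = 252995 + 47211 = 300206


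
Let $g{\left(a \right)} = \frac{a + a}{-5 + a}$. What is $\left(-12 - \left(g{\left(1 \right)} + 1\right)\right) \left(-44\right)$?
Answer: $550$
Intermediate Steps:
$g{\left(a \right)} = \frac{2 a}{-5 + a}$
$\left(-12 - \left(g{\left(1 \right)} + 1\right)\right) \left(-44\right) = \left(-12 - \left(2 \cdot 1 \frac{1}{-5 + 1} + 1\right)\right) \left(-44\right) = \left(-12 - \left(2 \cdot 1 \frac{1}{-4} + 1\right)\right) \left(-44\right) = \left(-12 - \left(2 \cdot 1 \left(- \frac{1}{4}\right) + 1\right)\right) \left(-44\right) = \left(-12 - \left(- \frac{1}{2} + 1\right)\right) \left(-44\right) = \left(-12 - \frac{1}{2}\right) \left(-44\right) = \left(- \frac{25}{2}\right) \left(-44\right) = 550$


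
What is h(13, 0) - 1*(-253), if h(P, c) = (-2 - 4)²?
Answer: 289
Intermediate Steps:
h(P, c) = 36 (h(P, c) = (-6)² = 36)
h(13, 0) - 1*(-253) = 36 - 1*(-253) = 36 + 253 = 289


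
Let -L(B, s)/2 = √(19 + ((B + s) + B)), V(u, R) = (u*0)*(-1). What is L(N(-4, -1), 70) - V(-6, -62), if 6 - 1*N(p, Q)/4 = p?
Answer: -26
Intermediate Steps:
V(u, R) = 0 (V(u, R) = 0*(-1) = 0)
N(p, Q) = 24 - 4*p
L(B, s) = -2*√(19 + s + 2*B) (L(B, s) = -2*√(19 + ((B + s) + B)) = -2*√(19 + (s + 2*B)) = -2*√(19 + s + 2*B))
L(N(-4, -1), 70) - V(-6, -62) = -2*√(19 + 70 + 2*(24 - 4*(-4))) - 1*0 = -2*√(19 + 70 + 2*(24 + 16)) + 0 = -2*√(19 + 70 + 2*40) + 0 = -2*√(19 + 70 + 80) + 0 = -2*√169 + 0 = -2*13 + 0 = -26 + 0 = -26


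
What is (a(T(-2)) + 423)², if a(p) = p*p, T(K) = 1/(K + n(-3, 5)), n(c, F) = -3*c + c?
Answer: 45819361/256 ≈ 1.7898e+5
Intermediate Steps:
n(c, F) = -2*c
T(K) = 1/(6 + K) (T(K) = 1/(K - 2*(-3)) = 1/(K + 6) = 1/(6 + K))
a(p) = p²
(a(T(-2)) + 423)² = ((1/(6 - 2))² + 423)² = ((1/4)² + 423)² = ((¼)² + 423)² = (1/16 + 423)² = (6769/16)² = 45819361/256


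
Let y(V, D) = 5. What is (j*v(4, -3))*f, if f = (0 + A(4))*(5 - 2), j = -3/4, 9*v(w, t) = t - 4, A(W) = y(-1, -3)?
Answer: 35/4 ≈ 8.7500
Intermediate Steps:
A(W) = 5
v(w, t) = -4/9 + t/9 (v(w, t) = (t - 4)/9 = (-4 + t)/9 = -4/9 + t/9)
j = -3/4 (j = -3*1/4 = -3/4 ≈ -0.75000)
f = 15 (f = (0 + 5)*(5 - 2) = 5*3 = 15)
(j*v(4, -3))*f = -3*(-4/9 + (1/9)*(-3))/4*15 = -3*(-4/9 - 1/3)/4*15 = -3/4*(-7/9)*15 = (7/12)*15 = 35/4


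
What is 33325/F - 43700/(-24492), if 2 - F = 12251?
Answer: -23409550/25000209 ≈ -0.93637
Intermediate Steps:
F = -12249 (F = 2 - 1*12251 = 2 - 12251 = -12249)
33325/F - 43700/(-24492) = 33325/(-12249) - 43700/(-24492) = 33325*(-1/12249) - 43700*(-1/24492) = -33325/12249 + 10925/6123 = -23409550/25000209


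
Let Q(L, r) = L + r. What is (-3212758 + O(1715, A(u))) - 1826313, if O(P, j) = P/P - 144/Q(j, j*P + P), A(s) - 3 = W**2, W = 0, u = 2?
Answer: -34583137554/6863 ≈ -5.0391e+6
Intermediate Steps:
A(s) = 3 (A(s) = 3 + 0**2 = 3 + 0 = 3)
O(P, j) = 1 - 144/(P + j + P*j) (O(P, j) = P/P - 144/(j + (j*P + P)) = 1 - 144/(j + (P*j + P)) = 1 - 144/(j + (P + P*j)) = 1 - 144/(P + j + P*j))
(-3212758 + O(1715, A(u))) - 1826313 = (-3212758 + (-144 + 1715 + 3 + 1715*3)/(1715 + 3 + 1715*3)) - 1826313 = (-3212758 + (-144 + 1715 + 3 + 5145)/(1715 + 3 + 5145)) - 1826313 = (-3212758 + 6719/6863) - 1826313 = -22049151435/6863 - 1826313 = -34583137554/6863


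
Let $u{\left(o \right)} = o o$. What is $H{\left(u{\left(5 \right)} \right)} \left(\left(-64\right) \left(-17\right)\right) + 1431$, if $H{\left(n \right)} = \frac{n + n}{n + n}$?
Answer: $2519$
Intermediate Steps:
$u{\left(o \right)} = o^{2}$
$H{\left(n \right)} = 1$ ($H{\left(n \right)} = \frac{2 n}{2 n} = 2 n \frac{1}{2 n} = 1$)
$H{\left(u{\left(5 \right)} \right)} \left(\left(-64\right) \left(-17\right)\right) + 1431 = 1 \left(\left(-64\right) \left(-17\right)\right) + 1431 = 1 \cdot 1088 + 1431 = 1088 + 1431 = 2519$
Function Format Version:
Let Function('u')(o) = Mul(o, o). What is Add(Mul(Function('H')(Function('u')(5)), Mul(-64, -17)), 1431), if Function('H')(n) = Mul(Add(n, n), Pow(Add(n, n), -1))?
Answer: 2519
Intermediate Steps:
Function('u')(o) = Pow(o, 2)
Function('H')(n) = 1 (Function('H')(n) = Mul(Mul(2, n), Pow(Mul(2, n), -1)) = Mul(Mul(2, n), Mul(Rational(1, 2), Pow(n, -1))) = 1)
Add(Mul(Function('H')(Function('u')(5)), Mul(-64, -17)), 1431) = Add(Mul(1, Mul(-64, -17)), 1431) = Add(Mul(1, 1088), 1431) = Add(1088, 1431) = 2519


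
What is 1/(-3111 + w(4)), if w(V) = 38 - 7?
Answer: -1/3080 ≈ -0.00032468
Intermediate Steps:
w(V) = 31
1/(-3111 + w(4)) = 1/(-3111 + 31) = 1/(-3080) = -1/3080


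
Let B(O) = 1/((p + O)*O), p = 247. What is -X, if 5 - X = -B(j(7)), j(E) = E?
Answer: -8891/1778 ≈ -5.0006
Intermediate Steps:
B(O) = 1/(O*(247 + O)) (B(O) = 1/((247 + O)*O) = 1/(O*(247 + O)))
X = 8891/1778 (X = 5 - (-1)*1/(7*(247 + 7)) = 5 - (-1)*(⅐)/254 = 5 - (-1)*(⅐)*(1/254) = 5 - (-1)/1778 = 5 - 1*(-1/1778) = 5 + 1/1778 = 8891/1778 ≈ 5.0006)
-X = -1*8891/1778 = -8891/1778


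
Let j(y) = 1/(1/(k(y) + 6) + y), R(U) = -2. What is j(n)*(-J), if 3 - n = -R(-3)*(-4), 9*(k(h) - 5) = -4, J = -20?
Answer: 950/527 ≈ 1.8027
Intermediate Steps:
k(h) = 41/9 (k(h) = 5 + (⅑)*(-4) = 5 - 4/9 = 41/9)
n = 11 (n = 3 - (-1*(-2))*(-4) = 3 - 2*(-4) = 3 - 1*(-8) = 3 + 8 = 11)
j(y) = 1/(9/95 + y) (j(y) = 1/(1/(41/9 + 6) + y) = 1/(1/(95/9) + y) = 1/(9/95 + y))
j(n)*(-J) = (95/(9 + 95*11))*(-1*(-20)) = (95/(9 + 1045))*20 = (95/1054)*20 = 950/527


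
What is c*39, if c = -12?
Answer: -468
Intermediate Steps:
c*39 = -12*39 = -468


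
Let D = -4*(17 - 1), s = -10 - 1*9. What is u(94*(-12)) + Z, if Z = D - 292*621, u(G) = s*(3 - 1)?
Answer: -181434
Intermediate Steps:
s = -19 (s = -10 - 9 = -19)
D = -64 (D = -4*16 = -64)
u(G) = -38 (u(G) = -19*(3 - 1) = -19*2 = -38)
Z = -181396 (Z = -64 - 292*621 = -64 - 181332 = -181396)
u(94*(-12)) + Z = -38 - 181396 = -181434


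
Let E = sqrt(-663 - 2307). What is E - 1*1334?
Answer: -1334 + 3*I*sqrt(330) ≈ -1334.0 + 54.498*I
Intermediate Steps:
E = 3*I*sqrt(330) (E = sqrt(-2970) = 3*I*sqrt(330) ≈ 54.498*I)
E - 1*1334 = 3*I*sqrt(330) - 1*1334 = 3*I*sqrt(330) - 1334 = -1334 + 3*I*sqrt(330)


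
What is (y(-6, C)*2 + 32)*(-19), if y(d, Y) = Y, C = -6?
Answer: -380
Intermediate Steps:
(y(-6, C)*2 + 32)*(-19) = (-6*2 + 32)*(-19) = (-12 + 32)*(-19) = 20*(-19) = -380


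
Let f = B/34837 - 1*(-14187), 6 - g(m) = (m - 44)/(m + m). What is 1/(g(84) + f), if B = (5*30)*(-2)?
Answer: 731577/10383091876 ≈ 7.0459e-5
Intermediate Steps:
g(m) = 6 - (-44 + m)/(2*m) (g(m) = 6 - (m - 44)/(m + m) = 6 - (-44 + m)/(2*m))
B = -300 (B = 150*(-2) = -300)
f = 494232219/34837 (f = -300/34837 - 1*(-14187) = -300*1/34837 + 14187 = -300/34837 + 14187 = 494232219/34837 ≈ 14187.)
1/(g(84) + f) = 1/((11/2 + 22/84) + 494232219/34837) = 1/((11/2 + 22*(1/84)) + 494232219/34837) = 1/((11/2 + 11/42) + 494232219/34837) = 1/(121/21 + 494232219/34837) = 1/(10383091876/731577) = 731577/10383091876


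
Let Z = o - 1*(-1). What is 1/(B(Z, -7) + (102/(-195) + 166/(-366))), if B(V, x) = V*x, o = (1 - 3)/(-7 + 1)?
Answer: -3965/40879 ≈ -0.096994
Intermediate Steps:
o = ⅓ (o = -2/(-6) = -2*(-⅙) = ⅓ ≈ 0.33333)
Z = 4/3 (Z = ⅓ - 1*(-1) = ⅓ + 1 = 4/3 ≈ 1.3333)
1/(B(Z, -7) + (102/(-195) + 166/(-366))) = 1/((4/3)*(-7) + (102/(-195) + 166/(-366))) = 1/(-28/3 + (102*(-1/195) + 166*(-1/366))) = 1/(-28/3 + (-34/65 - 83/183)) = 1/(-28/3 - 11617/11895) = 1/(-40879/3965) = -3965/40879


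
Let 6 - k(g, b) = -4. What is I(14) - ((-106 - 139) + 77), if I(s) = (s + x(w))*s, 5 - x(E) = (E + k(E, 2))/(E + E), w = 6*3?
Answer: 3808/9 ≈ 423.11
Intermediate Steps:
w = 18
k(g, b) = 10 (k(g, b) = 6 - 1*(-4) = 6 + 4 = 10)
x(E) = 5 - (10 + E)/(2*E) (x(E) = 5 - (E + 10)/(E + E) = 5 - (10 + E)/(2*E))
I(s) = s*(38/9 + s) (I(s) = (s + (9/2 - 5/18))*s = (s + 38/9)*s = (38/9 + s)*s = s*(38/9 + s))
I(14) - ((-106 - 139) + 77) = (⅑)*14*(38 + 9*14) - ((-106 - 139) + 77) = (⅑)*14*(38 + 126) - (-245 + 77) = (⅑)*14*164 - 1*(-168) = 2296/9 + 168 = 3808/9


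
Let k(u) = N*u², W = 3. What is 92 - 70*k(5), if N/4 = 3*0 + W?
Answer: -20908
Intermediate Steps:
N = 12 (N = 4*(3*0 + 3) = 4*(0 + 3) = 4*3 = 12)
k(u) = 12*u²
92 - 70*k(5) = 92 - 840*5² = 92 - 840*25 = 92 - 70*300 = 92 - 21000 = -20908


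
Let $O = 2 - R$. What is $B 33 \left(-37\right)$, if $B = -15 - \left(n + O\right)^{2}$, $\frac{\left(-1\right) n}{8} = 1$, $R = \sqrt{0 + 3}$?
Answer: $65934 + 14652 \sqrt{3} \approx 91312.0$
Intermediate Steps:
$R = \sqrt{3} \approx 1.732$
$n = -8$ ($n = \left(-8\right) 1 = -8$)
$O = 2 - \sqrt{3} \approx 0.26795$
$B = -15 - \left(-6 - \sqrt{3}\right)^{2}$ ($B = -15 - \left(-8 + \left(2 - \sqrt{3}\right)\right)^{2} = -15 - \left(-6 - \sqrt{3}\right)^{2} \approx -74.785$)
$B 33 \left(-37\right) = \left(-54 - 12 \sqrt{3}\right) 33 \left(-37\right) = \left(-1782 - 396 \sqrt{3}\right) \left(-37\right) = 65934 + 14652 \sqrt{3}$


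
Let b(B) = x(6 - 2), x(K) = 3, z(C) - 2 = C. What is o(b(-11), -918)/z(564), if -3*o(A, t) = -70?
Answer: 35/849 ≈ 0.041225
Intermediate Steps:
z(C) = 2 + C
b(B) = 3
o(A, t) = 70/3 (o(A, t) = -⅓*(-70) = 70/3)
o(b(-11), -918)/z(564) = 70/(3*(2 + 564)) = (70/3)/566 = (70/3)*(1/566) = 35/849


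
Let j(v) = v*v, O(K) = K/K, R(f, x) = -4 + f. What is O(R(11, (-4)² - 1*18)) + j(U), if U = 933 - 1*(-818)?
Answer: 3066002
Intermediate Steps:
U = 1751 (U = 933 + 818 = 1751)
O(K) = 1
j(v) = v²
O(R(11, (-4)² - 1*18)) + j(U) = 1 + 1751² = 1 + 3066001 = 3066002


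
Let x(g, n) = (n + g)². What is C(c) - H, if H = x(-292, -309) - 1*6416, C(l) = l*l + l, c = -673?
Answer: 97471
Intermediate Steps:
x(g, n) = (g + n)²
C(l) = l + l² (C(l) = l² + l = l + l²)
H = 354785 (H = (-292 - 309)² - 1*6416 = (-601)² - 6416 = 361201 - 6416 = 354785)
C(c) - H = -673*(1 - 673) - 1*354785 = -673*(-672) - 354785 = 452256 - 354785 = 97471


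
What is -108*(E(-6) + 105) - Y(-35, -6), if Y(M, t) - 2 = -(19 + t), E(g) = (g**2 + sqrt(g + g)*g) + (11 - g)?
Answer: -17053 + 1296*I*sqrt(3) ≈ -17053.0 + 2244.7*I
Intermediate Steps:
E(g) = 11 + g**2 - g + sqrt(2)*g**(3/2) (E(g) = (g**2 + sqrt(2*g)*g) + (11 - g) = (g**2 + (sqrt(2)*sqrt(g))*g) + (11 - g) = (g**2 + sqrt(2)*g**(3/2)) + (11 - g) = 11 + g**2 - g + sqrt(2)*g**(3/2))
Y(M, t) = -17 - t (Y(M, t) = 2 - (19 + t) = 2 + (-19 - t) = -17 - t)
-108*(E(-6) + 105) - Y(-35, -6) = -108*((11 + (-6)**2 - 1*(-6) + sqrt(2)*(-6)**(3/2)) + 105) - (-17 - 1*(-6)) = -108*((11 + 36 + 6 + sqrt(2)*(-6*I*sqrt(6))) + 105) - (-17 + 6) = -108*((11 + 36 + 6 - 12*I*sqrt(3)) + 105) - 1*(-11) = -108*((53 - 12*I*sqrt(3)) + 105) + 11 = -108*(158 - 12*I*sqrt(3)) + 11 = (-17064 + 1296*I*sqrt(3)) + 11 = -17053 + 1296*I*sqrt(3)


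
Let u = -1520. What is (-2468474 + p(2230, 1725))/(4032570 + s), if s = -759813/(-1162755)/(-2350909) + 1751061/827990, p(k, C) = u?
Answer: -74539034121132023034636/121694235072425273361995 ≈ -0.61251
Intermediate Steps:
p(k, C) = -1520
s = 63821056499944415/30177819914190894 (s = -759813*(-1/1162755)*(-1/2350909) + 1751061*(1/827990) = (253271/387585)*(-1/2350909) + 1751061/827990 = -253271/911177064765 + 1751061/827990 = 63821056499944415/30177819914190894 ≈ 2.1148)
(-2468474 + p(2230, 1725))/(4032570 + s) = (-2468474 - 1520)/(4032570 + 63821056499944415/30177819914190894) = -2469994/121694235072425273361995/30177819914190894 = -2469994*30177819914190894/121694235072425273361995 = -74539034121132023034636/121694235072425273361995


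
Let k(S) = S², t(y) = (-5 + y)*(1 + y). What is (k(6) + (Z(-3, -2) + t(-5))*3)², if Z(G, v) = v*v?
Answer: 28224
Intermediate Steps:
Z(G, v) = v²
t(y) = (1 + y)*(-5 + y)
(k(6) + (Z(-3, -2) + t(-5))*3)² = (6² + ((-2)² + (-5 + (-5)² - 4*(-5)))*3)² = (36 + (4 + (-5 + 25 + 20))*3)² = (36 + (4 + 40)*3)² = (36 + 44*3)² = (36 + 132)² = 168² = 28224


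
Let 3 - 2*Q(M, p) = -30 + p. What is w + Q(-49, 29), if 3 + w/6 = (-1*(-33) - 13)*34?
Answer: 4064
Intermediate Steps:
Q(M, p) = 33/2 - p/2 (Q(M, p) = 3/2 - (-30 + p)/2 = 3/2 + (15 - p/2) = 33/2 - p/2)
w = 4062 (w = -18 + 6*((-1*(-33) - 13)*34) = -18 + 6*((33 - 13)*34) = -18 + 6*(20*34) = -18 + 6*680 = -18 + 4080 = 4062)
w + Q(-49, 29) = 4062 + (33/2 - ½*29) = 4062 + (33/2 - 29/2) = 4062 + 2 = 4064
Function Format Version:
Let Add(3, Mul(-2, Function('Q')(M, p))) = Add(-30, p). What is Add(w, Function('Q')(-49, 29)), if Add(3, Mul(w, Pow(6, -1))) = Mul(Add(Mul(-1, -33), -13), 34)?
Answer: 4064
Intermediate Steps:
Function('Q')(M, p) = Add(Rational(33, 2), Mul(Rational(-1, 2), p)) (Function('Q')(M, p) = Add(Rational(3, 2), Mul(Rational(-1, 2), Add(-30, p))) = Add(Rational(3, 2), Add(15, Mul(Rational(-1, 2), p))) = Add(Rational(33, 2), Mul(Rational(-1, 2), p)))
w = 4062 (w = Add(-18, Mul(6, Mul(Add(Mul(-1, -33), -13), 34))) = Add(-18, Mul(6, Mul(Add(33, -13), 34))) = Add(-18, Mul(6, Mul(20, 34))) = Add(-18, Mul(6, 680)) = Add(-18, 4080) = 4062)
Add(w, Function('Q')(-49, 29)) = Add(4062, Add(Rational(33, 2), Mul(Rational(-1, 2), 29))) = Add(4062, Add(Rational(33, 2), Rational(-29, 2))) = Add(4062, 2) = 4064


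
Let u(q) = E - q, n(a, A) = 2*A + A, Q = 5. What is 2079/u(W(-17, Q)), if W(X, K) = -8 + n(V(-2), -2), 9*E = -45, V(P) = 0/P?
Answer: 231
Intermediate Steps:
V(P) = 0
E = -5 (E = (⅑)*(-45) = -5)
n(a, A) = 3*A
W(X, K) = -14 (W(X, K) = -8 + 3*(-2) = -8 - 6 = -14)
u(q) = -5 - q
2079/u(W(-17, Q)) = 2079/(-5 - 1*(-14)) = 2079/(-5 + 14) = 2079/9 = 2079*(⅑) = 231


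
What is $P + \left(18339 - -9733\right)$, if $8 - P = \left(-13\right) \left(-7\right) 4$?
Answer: $27716$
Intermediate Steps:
$P = -356$ ($P = 8 - \left(-13\right) \left(-7\right) 4 = 8 - 91 \cdot 4 = 8 - 364 = -356$)
$P + \left(18339 - -9733\right) = -356 + \left(18339 - -9733\right) = -356 + \left(18339 + 9733\right) = -356 + 28072 = 27716$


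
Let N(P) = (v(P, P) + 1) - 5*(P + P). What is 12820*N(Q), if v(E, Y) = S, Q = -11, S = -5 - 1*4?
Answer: 1307640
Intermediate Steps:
S = -9 (S = -5 - 4 = -9)
v(E, Y) = -9
N(P) = -8 - 10*P (N(P) = (-9 + 1) - 5*(P + P) = -8 - 10*P)
12820*N(Q) = 12820*(-8 - 10*(-11)) = 12820*(-8 + 110) = 12820*102 = 1307640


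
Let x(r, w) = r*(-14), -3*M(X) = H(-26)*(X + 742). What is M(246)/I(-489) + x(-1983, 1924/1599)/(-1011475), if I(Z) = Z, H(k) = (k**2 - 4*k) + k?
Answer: 753459597346/1483833825 ≈ 507.78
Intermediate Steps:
H(k) = k**2 - 3*k
M(X) = -559468/3 - 754*X/3 (M(X) = -(-26*(-3 - 26))*(X + 742)/3 = -(-26*(-29))*(742 + X)/3 = -754*(742 + X)/3 = -(559468 + 754*X)/3 = -559468/3 - 754*X/3)
x(r, w) = -14*r
M(246)/I(-489) + x(-1983, 1924/1599)/(-1011475) = (-559468/3 - 754/3*246)/(-489) - 14*(-1983)/(-1011475) = (-559468/3 - 61828)*(-1/489) + 27762*(-1/1011475) = -744952/3*(-1/489) - 27762/1011475 = 744952/1467 - 27762/1011475 = 753459597346/1483833825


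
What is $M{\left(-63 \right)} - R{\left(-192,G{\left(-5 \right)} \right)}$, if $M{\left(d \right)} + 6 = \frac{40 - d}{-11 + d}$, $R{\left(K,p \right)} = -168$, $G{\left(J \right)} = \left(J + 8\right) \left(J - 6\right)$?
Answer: $\frac{11885}{74} \approx 160.61$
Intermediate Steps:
$G{\left(J \right)} = \left(-6 + J\right) \left(8 + J\right)$ ($G{\left(J \right)} = \left(8 + J\right) \left(-6 + J\right) = \left(-6 + J\right) \left(8 + J\right)$)
$M{\left(d \right)} = -6 + \frac{40 - d}{-11 + d}$
$M{\left(-63 \right)} - R{\left(-192,G{\left(-5 \right)} \right)} = \frac{106 - -441}{-11 - 63} - -168 = \frac{106 + 441}{-74} + 168 = \left(- \frac{1}{74}\right) 547 + 168 = - \frac{547}{74} + 168 = \frac{11885}{74}$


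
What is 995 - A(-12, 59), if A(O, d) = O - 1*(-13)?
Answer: 994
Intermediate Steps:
A(O, d) = 13 + O (A(O, d) = O + 13 = 13 + O)
995 - A(-12, 59) = 995 - (13 - 12) = 995 - 1*1 = 995 - 1 = 994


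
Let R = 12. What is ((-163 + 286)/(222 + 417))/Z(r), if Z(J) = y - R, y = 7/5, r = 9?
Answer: -205/11289 ≈ -0.018159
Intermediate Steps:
y = 7/5 (y = 7*(⅕) = 7/5 ≈ 1.4000)
Z(J) = -53/5 (Z(J) = 7/5 - 1*12 = 7/5 - 12 = -53/5)
((-163 + 286)/(222 + 417))/Z(r) = ((-163 + 286)/(222 + 417))/(-53/5) = (123/639)*(-5/53) = (123*(1/639))*(-5/53) = (41/213)*(-5/53) = -205/11289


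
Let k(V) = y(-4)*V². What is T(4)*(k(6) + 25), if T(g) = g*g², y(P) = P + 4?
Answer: 1600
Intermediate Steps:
y(P) = 4 + P
k(V) = 0 (k(V) = (4 - 4)*V² = 0*V² = 0)
T(g) = g³
T(4)*(k(6) + 25) = 4³*(0 + 25) = 64*25 = 1600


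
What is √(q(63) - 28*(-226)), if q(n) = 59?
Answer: √6387 ≈ 79.919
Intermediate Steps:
√(q(63) - 28*(-226)) = √(59 - 28*(-226)) = √(59 + 6328) = √6387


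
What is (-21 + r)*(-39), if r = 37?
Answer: -624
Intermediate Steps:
(-21 + r)*(-39) = (-21 + 37)*(-39) = 16*(-39) = -624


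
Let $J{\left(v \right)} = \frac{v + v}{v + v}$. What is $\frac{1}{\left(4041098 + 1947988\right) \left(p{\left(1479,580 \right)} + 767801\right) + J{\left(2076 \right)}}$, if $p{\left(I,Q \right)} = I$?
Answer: $\frac{1}{4607284078081} \approx 2.1705 \cdot 10^{-13}$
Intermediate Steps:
$J{\left(v \right)} = 1$ ($J{\left(v \right)} = \frac{2 v}{2 v} = 2 v \frac{1}{2 v} = 1$)
$\frac{1}{\left(4041098 + 1947988\right) \left(p{\left(1479,580 \right)} + 767801\right) + J{\left(2076 \right)}} = \frac{1}{\left(4041098 + 1947988\right) \left(1479 + 767801\right) + 1} = \frac{1}{5989086 \cdot 769280 + 1} = \frac{1}{4607284078080 + 1} = \frac{1}{4607284078081}$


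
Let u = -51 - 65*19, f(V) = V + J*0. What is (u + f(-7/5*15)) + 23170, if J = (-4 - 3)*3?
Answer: 21863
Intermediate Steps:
J = -21 (J = -7*3 = -21)
f(V) = V (f(V) = V - 21*0 = V + 0 = V)
u = -1286 (u = -51 - 1235 = -1286)
(u + f(-7/5*15)) + 23170 = (-1286 - 7/5*15) + 23170 = (-1286 - 21) + 23170 = -1307 + 23170 = 21863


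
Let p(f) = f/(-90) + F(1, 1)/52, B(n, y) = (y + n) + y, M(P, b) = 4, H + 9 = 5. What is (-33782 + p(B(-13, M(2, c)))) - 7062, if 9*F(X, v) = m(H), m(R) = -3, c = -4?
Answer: -19114969/468 ≈ -40844.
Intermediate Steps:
H = -4 (H = -9 + 5 = -4)
F(X, v) = -⅓ (F(X, v) = (⅑)*(-3) = -⅓)
B(n, y) = n + 2*y (B(n, y) = (n + y) + y = n + 2*y)
p(f) = -1/156 - f/90 (p(f) = f/(-90) - ⅓/52 = f*(-1/90) - ⅓*1/52 = -f/90 - 1/156 = -1/156 - f/90)
(-33782 + p(B(-13, M(2, c)))) - 7062 = (-33782 + (-1/156 - (-13 + 2*4)/90)) - 7062 = (-33782 + (-1/156 - (-13 + 8)/90)) - 7062 = (-33782 + (-1/156 - 1/90*(-5))) - 7062 = (-33782 + (-1/156 + 1/18)) - 7062 = (-33782 + 23/468) - 7062 = -15809953/468 - 7062 = -19114969/468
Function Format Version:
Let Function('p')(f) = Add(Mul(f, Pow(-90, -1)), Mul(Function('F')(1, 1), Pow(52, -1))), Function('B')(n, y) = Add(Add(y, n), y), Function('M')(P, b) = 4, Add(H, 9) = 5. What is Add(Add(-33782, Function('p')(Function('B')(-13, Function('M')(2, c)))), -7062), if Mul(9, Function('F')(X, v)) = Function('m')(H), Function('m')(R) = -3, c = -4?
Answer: Rational(-19114969, 468) ≈ -40844.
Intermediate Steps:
H = -4 (H = Add(-9, 5) = -4)
Function('F')(X, v) = Rational(-1, 3) (Function('F')(X, v) = Mul(Rational(1, 9), -3) = Rational(-1, 3))
Function('B')(n, y) = Add(n, Mul(2, y)) (Function('B')(n, y) = Add(Add(n, y), y) = Add(n, Mul(2, y)))
Function('p')(f) = Add(Rational(-1, 156), Mul(Rational(-1, 90), f)) (Function('p')(f) = Add(Mul(f, Pow(-90, -1)), Mul(Rational(-1, 3), Pow(52, -1))) = Add(Mul(f, Rational(-1, 90)), Mul(Rational(-1, 3), Rational(1, 52))) = Add(Mul(Rational(-1, 90), f), Rational(-1, 156)) = Add(Rational(-1, 156), Mul(Rational(-1, 90), f)))
Add(Add(-33782, Function('p')(Function('B')(-13, Function('M')(2, c)))), -7062) = Add(Add(-33782, Add(Rational(-1, 156), Mul(Rational(-1, 90), Add(-13, Mul(2, 4))))), -7062) = Add(Add(-33782, Add(Rational(-1, 156), Mul(Rational(-1, 90), Add(-13, 8)))), -7062) = Add(Add(-33782, Add(Rational(-1, 156), Mul(Rational(-1, 90), -5))), -7062) = Add(Add(-33782, Add(Rational(-1, 156), Rational(1, 18))), -7062) = Add(Add(-33782, Rational(23, 468)), -7062) = Add(Rational(-15809953, 468), -7062) = Rational(-19114969, 468)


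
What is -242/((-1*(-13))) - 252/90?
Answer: -1392/65 ≈ -21.415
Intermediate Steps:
-242/((-1*(-13))) - 252/90 = -242/13 - 252*1/90 = -242*1/13 - 14/5 = -242/13 - 14/5 = -1392/65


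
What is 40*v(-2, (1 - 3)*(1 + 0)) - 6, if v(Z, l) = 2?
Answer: 74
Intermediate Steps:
40*v(-2, (1 - 3)*(1 + 0)) - 6 = 40*2 - 6 = 80 - 6 = 74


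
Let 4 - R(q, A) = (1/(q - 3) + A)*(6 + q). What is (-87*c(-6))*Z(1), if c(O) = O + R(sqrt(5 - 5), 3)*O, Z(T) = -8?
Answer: 45936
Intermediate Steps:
R(q, A) = 4 - (6 + q)*(A + 1/(-3 + q)) (R(q, A) = 4 - (1/(q - 3) + A)*(6 + q) = 4 - (1/(-3 + q) + A)*(6 + q) = 4 - (A + 1/(-3 + q))*(6 + q) = 4 - (6 + q)*(A + 1/(-3 + q)))
c(O) = -11*O (c(O) = O + ((-18 + 3*sqrt(5 - 5) + 18*3 - 1*3*(sqrt(5 - 5))**2 - 3*3*sqrt(5 - 5))/(-3 + sqrt(5 - 5)))*O = O + ((-18 + 3*sqrt(0) + 54 - 1*3*(sqrt(0))**2 - 3*3*sqrt(0))/(-3 + sqrt(0)))*O = O + ((-18 + 3*0 + 54 - 1*3*0**2 - 3*3*0)/(-3 + 0))*O = O + ((-18 + 0 + 54 - 1*3*0 + 0)/(-3))*O = O + (-(-18 + 0 + 54 + 0 + 0)/3)*O = O + (-1/3*36)*O = O - 12*O = -11*O)
(-87*c(-6))*Z(1) = -(-957)*(-6)*(-8) = -87*66*(-8) = -5742*(-8) = 45936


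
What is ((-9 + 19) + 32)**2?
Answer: 1764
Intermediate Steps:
((-9 + 19) + 32)**2 = (10 + 32)**2 = 42**2 = 1764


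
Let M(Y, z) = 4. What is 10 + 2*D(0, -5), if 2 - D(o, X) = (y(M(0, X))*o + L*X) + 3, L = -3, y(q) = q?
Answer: -22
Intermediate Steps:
D(o, X) = -1 - 4*o + 3*X (D(o, X) = 2 - ((4*o - 3*X) + 3) = 2 - ((-3*X + 4*o) + 3) = 2 - (3 - 3*X + 4*o) = 2 + (-3 - 4*o + 3*X) = -1 - 4*o + 3*X)
10 + 2*D(0, -5) = 10 + 2*(-1 - 4*0 + 3*(-5)) = 10 + 2*(-1 + 0 - 15) = 10 + 2*(-16) = 10 - 32 = -22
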